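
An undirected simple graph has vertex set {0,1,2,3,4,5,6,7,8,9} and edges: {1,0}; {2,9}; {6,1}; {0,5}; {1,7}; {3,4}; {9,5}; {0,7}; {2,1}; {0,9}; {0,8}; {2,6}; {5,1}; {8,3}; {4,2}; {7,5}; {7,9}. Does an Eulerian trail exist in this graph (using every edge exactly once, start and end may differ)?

Degrees: 0:5, 1:5, 2:4, 3:2, 4:2, 5:4, 6:2, 7:4, 8:2, 9:4
Odd-degree vertices: 0, 1 (2 total).
With 2 odd-degree vertices and all edges in one connected piece, an Eulerian trail exists (from 0 to 1).

Yes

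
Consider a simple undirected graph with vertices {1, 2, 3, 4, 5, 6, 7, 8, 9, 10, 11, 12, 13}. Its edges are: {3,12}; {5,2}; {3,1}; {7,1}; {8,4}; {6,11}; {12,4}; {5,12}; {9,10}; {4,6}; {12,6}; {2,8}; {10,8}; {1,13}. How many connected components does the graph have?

Component: {1, 2, 3, 4, 5, 6, 7, 8, 9, 10, 11, 12, 13}

1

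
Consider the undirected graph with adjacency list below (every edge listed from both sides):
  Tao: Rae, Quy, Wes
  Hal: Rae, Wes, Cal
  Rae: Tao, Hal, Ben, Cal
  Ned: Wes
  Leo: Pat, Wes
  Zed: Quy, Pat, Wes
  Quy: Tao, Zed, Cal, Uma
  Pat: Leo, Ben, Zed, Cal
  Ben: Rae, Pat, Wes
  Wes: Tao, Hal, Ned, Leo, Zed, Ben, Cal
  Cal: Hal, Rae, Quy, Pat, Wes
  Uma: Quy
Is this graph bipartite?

The cycle Wes-Hal-Cal-Wes has length 3, which is odd, so the graph is not bipartite.

No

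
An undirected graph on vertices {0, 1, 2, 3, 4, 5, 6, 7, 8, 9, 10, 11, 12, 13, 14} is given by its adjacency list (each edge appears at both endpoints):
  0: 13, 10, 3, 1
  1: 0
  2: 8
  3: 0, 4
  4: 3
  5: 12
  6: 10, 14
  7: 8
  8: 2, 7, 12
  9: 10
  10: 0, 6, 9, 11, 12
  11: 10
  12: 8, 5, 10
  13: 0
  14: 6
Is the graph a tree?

Yes

|V| = 15, |E| = 14.
It is connected with exactly 14 edges, hence acyclic — it is a tree.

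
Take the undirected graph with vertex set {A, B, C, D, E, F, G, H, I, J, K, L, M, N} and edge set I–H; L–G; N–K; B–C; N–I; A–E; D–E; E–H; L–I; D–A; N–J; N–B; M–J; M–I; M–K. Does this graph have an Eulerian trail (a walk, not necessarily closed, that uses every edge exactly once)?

Degrees: A:2, B:2, C:1, D:2, E:3, F:0, G:1, H:2, I:4, J:2, K:2, L:2, M:3, N:4
Odd-degree vertices: C, E, G, M (4 total).
An Eulerian trail requires 0 or 2 odd-degree vertices; here there are 4.

No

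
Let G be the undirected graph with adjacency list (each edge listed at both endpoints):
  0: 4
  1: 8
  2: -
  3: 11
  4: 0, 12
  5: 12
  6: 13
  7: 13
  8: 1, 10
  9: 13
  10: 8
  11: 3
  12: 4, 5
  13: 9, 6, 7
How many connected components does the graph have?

5

Component: {2}
Component: {3, 11}
Component: {1, 8, 10}
Component: {0, 4, 5, 12}
Component: {6, 7, 9, 13}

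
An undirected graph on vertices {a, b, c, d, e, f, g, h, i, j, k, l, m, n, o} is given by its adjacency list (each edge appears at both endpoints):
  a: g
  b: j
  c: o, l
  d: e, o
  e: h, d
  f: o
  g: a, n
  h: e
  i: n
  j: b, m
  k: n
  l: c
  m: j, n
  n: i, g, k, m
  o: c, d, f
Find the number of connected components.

Component: {c, d, e, f, h, l, o}
Component: {a, b, g, i, j, k, m, n}

2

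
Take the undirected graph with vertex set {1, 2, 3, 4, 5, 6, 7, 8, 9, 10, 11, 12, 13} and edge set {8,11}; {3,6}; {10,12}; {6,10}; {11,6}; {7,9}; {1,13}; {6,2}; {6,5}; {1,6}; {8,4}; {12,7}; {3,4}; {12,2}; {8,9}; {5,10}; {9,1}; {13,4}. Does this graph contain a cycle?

Yes

The graph has 13 vertices, 18 edges, and 1 connected component.
Since 18 > 13 - 1, a cycle must exist; for instance 1-9-8-4-13-1.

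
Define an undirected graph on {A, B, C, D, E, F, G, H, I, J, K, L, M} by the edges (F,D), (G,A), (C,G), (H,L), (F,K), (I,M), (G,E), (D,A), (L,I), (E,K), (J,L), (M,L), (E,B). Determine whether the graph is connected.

Component: {H, I, J, L, M}
Component: {A, B, C, D, E, F, G, K}
No edge joins these 2 groups, so the graph is disconnected.

No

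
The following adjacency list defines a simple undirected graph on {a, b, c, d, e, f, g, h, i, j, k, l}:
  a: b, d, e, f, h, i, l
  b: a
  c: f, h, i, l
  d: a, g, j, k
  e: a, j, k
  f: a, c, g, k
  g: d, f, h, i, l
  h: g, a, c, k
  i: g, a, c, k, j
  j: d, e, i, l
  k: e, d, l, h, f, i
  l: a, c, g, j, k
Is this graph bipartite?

Yes

A valid 2-coloring puts {b, d, e, f, h, i, l} on one side and {a, c, g, j, k} on the other; every edge crosses between the two sides.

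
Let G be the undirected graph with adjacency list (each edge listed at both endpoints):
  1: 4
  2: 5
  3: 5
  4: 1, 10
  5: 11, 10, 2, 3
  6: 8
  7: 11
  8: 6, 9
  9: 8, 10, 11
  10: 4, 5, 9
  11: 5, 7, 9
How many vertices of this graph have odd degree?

Degrees: 1:1, 2:1, 3:1, 4:2, 5:4, 6:1, 7:1, 8:2, 9:3, 10:3, 11:3
Odd-degree vertices: 1, 2, 3, 6, 7, 9, 10, 11.

8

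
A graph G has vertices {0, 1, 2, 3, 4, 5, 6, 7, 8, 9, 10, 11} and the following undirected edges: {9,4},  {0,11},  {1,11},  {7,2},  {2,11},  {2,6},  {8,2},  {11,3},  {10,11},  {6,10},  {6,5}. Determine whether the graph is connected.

No

Component: {4, 9}
Component: {0, 1, 2, 3, 5, 6, 7, 8, 10, 11}
There are 2 separate components, so the graph is not connected.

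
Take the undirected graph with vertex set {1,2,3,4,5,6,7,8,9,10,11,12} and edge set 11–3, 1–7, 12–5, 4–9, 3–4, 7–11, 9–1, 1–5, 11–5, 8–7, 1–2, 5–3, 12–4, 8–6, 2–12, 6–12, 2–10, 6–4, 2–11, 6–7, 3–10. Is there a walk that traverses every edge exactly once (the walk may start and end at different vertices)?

Degrees: 1:4, 2:4, 3:4, 4:4, 5:4, 6:4, 7:4, 8:2, 9:2, 10:2, 11:4, 12:4
Odd-degree vertices: none (0 total).
The non-isolated vertices are connected and exactly 0 have odd degree, so an Eulerian trail exists.

Yes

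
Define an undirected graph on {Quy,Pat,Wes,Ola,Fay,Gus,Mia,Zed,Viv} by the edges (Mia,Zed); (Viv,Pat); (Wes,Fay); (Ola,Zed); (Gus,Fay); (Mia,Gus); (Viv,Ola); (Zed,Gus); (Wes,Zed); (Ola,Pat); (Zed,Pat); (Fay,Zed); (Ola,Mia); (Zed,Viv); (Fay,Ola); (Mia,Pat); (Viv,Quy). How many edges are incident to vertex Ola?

5

Neighbors of Ola: Pat, Fay, Mia, Zed, Viv.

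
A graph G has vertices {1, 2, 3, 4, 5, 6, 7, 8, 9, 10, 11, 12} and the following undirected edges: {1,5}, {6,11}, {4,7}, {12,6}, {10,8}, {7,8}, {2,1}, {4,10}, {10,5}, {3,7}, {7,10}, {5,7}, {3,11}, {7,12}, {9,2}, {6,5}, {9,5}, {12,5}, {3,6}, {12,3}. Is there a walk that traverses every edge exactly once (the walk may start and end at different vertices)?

Degrees: 1:2, 2:2, 3:4, 4:2, 5:6, 6:4, 7:6, 8:2, 9:2, 10:4, 11:2, 12:4
Odd-degree vertices: none (0 total).
The non-isolated vertices are connected and exactly 0 have odd degree, so an Eulerian trail exists.

Yes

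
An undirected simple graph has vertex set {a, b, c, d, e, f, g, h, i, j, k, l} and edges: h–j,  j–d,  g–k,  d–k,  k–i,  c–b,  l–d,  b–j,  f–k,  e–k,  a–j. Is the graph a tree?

|V| = 12, |E| = 11.
It is connected with exactly 11 edges, hence acyclic — it is a tree.

Yes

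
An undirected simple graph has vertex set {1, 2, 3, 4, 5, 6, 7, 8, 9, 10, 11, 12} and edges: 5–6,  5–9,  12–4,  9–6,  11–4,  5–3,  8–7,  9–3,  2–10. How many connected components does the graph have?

Component: {1}
Component: {2, 10}
Component: {7, 8}
Component: {4, 11, 12}
Component: {3, 5, 6, 9}

5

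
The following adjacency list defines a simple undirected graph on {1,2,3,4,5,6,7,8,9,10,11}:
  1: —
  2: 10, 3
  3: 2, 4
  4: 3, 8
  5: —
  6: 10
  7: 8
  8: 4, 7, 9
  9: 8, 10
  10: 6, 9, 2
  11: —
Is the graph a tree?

The graph has 11 vertices and 8 edges.
It is not connected, so it is not a tree.

No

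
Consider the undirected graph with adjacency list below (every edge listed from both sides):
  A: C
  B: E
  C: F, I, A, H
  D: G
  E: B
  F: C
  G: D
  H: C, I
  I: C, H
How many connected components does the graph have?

Component: {B, E}
Component: {D, G}
Component: {A, C, F, H, I}

3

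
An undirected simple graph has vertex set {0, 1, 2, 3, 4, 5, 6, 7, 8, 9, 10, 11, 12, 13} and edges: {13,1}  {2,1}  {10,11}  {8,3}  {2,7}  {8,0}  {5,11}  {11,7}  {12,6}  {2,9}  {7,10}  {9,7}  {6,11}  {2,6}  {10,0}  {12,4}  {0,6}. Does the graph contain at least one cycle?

Yes

|V| = 14, |E| = 17, number of components = 1.
Since 17 > 14 - 1, a cycle must exist; for instance 0-6-2-7-10-0.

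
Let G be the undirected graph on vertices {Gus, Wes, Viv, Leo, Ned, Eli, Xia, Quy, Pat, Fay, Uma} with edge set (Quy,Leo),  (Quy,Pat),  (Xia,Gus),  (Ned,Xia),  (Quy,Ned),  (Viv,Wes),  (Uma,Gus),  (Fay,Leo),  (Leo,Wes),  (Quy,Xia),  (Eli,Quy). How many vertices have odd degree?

8

Degrees: Gus:2, Wes:2, Viv:1, Leo:3, Ned:2, Eli:1, Xia:3, Quy:5, Pat:1, Fay:1, Uma:1
Odd-degree vertices: Viv, Leo, Eli, Xia, Quy, Pat, Fay, Uma.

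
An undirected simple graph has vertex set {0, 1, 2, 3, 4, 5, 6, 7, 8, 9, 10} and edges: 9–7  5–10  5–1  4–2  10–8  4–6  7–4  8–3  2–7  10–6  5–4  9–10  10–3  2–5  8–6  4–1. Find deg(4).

Neighbors of 4: 1, 2, 5, 6, 7.

5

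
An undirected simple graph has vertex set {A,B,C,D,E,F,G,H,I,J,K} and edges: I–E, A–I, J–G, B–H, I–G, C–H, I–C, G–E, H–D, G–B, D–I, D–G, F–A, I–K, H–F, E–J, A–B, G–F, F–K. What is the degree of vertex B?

3

Neighbors of B: A, G, H.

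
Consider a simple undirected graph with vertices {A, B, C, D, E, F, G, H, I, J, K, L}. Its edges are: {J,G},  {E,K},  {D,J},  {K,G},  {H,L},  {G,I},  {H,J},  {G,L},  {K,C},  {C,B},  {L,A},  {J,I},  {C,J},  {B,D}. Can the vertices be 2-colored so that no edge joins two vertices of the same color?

No

G-I-J-G is an odd cycle (length 3), and a bipartite graph can contain only even cycles.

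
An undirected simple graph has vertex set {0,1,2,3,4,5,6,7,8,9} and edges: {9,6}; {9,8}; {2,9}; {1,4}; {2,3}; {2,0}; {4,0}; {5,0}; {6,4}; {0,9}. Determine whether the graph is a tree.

The graph has 10 vertices and 10 edges.
It is not connected, so it is not a tree.

No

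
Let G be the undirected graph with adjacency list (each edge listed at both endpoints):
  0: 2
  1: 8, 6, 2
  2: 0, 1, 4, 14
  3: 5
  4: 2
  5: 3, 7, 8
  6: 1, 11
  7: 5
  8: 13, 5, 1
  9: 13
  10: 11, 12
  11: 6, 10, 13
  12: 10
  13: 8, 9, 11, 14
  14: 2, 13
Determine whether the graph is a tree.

No

|V| = 15, |E| = 16.
Connected but with 16 > 14 edges, so it has a cycle and is not a tree.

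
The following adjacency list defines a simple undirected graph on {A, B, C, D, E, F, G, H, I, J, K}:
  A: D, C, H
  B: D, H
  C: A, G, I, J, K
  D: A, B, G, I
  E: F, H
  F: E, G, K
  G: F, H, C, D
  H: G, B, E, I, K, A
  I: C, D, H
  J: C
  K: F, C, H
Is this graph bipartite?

Yes

Partition the vertices as {C, D, F, H} vs {A, B, E, G, I, J, K}. Each listed edge has one endpoint in each part, so the graph is bipartite.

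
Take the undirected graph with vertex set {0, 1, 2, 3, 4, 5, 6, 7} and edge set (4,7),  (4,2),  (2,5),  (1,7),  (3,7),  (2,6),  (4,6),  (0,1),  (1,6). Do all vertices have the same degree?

Degrees: 0:1, 1:3, 2:3, 3:1, 4:3, 5:1, 6:3, 7:3
Degrees are not all equal (e.g. deg(0)=1 but deg(1)=3); not regular.

No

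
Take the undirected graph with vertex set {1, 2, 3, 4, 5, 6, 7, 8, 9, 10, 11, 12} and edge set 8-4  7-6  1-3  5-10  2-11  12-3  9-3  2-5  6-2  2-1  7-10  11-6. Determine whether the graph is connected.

No

Component: {4, 8}
Component: {1, 2, 3, 5, 6, 7, 9, 10, 11, 12}
There are 2 separate components, so the graph is not connected.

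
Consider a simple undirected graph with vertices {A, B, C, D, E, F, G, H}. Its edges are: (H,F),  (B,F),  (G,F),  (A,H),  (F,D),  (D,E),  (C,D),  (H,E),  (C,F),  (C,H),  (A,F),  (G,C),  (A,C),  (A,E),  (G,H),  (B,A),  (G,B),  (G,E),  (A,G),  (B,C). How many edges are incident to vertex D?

Neighbors of D: C, E, F.

3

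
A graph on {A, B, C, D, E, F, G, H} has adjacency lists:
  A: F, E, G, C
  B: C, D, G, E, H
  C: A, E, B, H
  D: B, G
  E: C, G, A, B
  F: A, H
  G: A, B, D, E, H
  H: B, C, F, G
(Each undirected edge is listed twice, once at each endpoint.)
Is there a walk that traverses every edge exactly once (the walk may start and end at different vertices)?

Degrees: A:4, B:5, C:4, D:2, E:4, F:2, G:5, H:4
Odd-degree vertices: B, G (2 total).
The non-isolated vertices are connected and exactly 2 have odd degree, so an Eulerian trail exists (from B to G).

Yes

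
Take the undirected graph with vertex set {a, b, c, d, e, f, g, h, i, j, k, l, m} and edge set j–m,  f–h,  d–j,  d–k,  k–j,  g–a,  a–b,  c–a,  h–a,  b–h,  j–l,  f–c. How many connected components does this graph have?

Component: {e}
Component: {i}
Component: {d, j, k, l, m}
Component: {a, b, c, f, g, h}

4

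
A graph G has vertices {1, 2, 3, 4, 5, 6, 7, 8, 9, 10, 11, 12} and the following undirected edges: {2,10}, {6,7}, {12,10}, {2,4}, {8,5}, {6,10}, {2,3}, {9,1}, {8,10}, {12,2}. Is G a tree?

No

|V| = 12, |E| = 10.
It is not connected, so it is not a tree.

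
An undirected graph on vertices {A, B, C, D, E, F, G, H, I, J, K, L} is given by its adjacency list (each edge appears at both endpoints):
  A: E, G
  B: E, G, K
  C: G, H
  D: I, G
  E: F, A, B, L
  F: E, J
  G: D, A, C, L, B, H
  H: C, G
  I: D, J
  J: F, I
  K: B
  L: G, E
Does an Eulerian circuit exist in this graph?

Degrees: A:2, B:3, C:2, D:2, E:4, F:2, G:6, H:2, I:2, J:2, K:1, L:2
B, K have odd degree; an Eulerian circuit needs every degree to be even, so none exists.

No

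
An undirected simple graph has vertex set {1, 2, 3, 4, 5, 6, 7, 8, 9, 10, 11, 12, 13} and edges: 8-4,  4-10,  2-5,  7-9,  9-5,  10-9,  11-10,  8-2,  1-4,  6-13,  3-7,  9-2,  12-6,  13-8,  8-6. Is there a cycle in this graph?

The graph has 13 vertices, 15 edges, and 1 connected component.
One cycle is 8-13-6-8.

Yes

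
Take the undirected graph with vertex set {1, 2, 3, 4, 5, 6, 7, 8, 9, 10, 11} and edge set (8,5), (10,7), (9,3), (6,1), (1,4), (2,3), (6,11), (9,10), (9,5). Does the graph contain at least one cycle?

No

|V| = 11, |E| = 9, number of components = 2.
Since 9 = 11 - 2, the graph is a forest and contains no cycle.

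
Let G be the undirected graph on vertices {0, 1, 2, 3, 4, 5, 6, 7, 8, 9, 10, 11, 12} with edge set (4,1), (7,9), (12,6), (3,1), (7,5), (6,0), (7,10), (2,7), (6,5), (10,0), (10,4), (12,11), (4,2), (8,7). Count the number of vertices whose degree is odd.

Degrees: 0:2, 1:2, 2:2, 3:1, 4:3, 5:2, 6:3, 7:5, 8:1, 9:1, 10:3, 11:1, 12:2
Odd-degree vertices: 3, 4, 6, 7, 8, 9, 10, 11.

8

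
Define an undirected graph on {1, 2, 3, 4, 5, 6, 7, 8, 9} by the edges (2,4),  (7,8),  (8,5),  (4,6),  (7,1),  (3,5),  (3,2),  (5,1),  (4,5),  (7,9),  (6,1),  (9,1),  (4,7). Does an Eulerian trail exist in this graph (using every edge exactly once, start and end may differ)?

Degrees: 1:4, 2:2, 3:2, 4:4, 5:4, 6:2, 7:4, 8:2, 9:2
Odd-degree vertices: none (0 total).
The non-isolated vertices are connected and exactly 0 have odd degree, so an Eulerian trail exists.

Yes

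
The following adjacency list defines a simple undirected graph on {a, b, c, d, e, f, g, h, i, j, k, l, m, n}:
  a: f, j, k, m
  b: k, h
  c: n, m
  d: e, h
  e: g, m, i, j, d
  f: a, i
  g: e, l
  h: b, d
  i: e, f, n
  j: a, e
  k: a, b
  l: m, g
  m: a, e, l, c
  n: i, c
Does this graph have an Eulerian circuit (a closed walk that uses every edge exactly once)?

Degrees: a:4, b:2, c:2, d:2, e:5, f:2, g:2, h:2, i:3, j:2, k:2, l:2, m:4, n:2
e, i have odd degree; an Eulerian circuit needs every degree to be even, so none exists.

No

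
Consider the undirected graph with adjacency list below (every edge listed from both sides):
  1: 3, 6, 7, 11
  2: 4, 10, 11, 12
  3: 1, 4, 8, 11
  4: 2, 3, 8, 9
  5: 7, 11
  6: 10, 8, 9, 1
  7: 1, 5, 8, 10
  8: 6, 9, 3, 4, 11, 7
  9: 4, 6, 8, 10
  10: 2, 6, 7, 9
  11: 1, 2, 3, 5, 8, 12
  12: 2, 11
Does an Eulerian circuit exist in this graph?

Yes

Degrees: 1:4, 2:4, 3:4, 4:4, 5:2, 6:4, 7:4, 8:6, 9:4, 10:4, 11:6, 12:2
Every vertex has even degree and the edges form a single connected piece, so an Eulerian circuit exists.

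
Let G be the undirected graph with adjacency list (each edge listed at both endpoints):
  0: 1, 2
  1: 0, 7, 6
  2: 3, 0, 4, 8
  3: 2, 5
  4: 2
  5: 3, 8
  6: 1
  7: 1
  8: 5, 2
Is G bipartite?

A valid 2-coloring puts {1, 2, 5} on one side and {0, 3, 4, 6, 7, 8} on the other; every edge crosses between the two sides.

Yes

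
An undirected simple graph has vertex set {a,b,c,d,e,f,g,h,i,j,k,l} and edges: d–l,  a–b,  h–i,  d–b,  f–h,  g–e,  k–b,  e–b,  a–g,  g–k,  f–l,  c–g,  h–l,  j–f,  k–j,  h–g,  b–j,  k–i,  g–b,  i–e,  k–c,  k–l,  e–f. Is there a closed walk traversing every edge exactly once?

No

Degrees: a:2, b:6, c:2, d:2, e:4, f:4, g:6, h:4, i:3, j:3, k:6, l:4
Vertices with odd degree: i, j. An Eulerian circuit requires all degrees even.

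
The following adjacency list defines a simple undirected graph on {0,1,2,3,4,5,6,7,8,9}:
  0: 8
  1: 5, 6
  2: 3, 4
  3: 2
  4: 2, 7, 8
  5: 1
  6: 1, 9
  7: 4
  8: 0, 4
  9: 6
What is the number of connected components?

Component: {1, 5, 6, 9}
Component: {0, 2, 3, 4, 7, 8}

2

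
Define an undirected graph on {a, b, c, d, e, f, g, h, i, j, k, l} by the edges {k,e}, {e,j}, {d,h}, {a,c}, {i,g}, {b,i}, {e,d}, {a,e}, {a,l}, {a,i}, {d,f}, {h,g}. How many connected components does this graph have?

Component: {a, b, c, d, e, f, g, h, i, j, k, l}

1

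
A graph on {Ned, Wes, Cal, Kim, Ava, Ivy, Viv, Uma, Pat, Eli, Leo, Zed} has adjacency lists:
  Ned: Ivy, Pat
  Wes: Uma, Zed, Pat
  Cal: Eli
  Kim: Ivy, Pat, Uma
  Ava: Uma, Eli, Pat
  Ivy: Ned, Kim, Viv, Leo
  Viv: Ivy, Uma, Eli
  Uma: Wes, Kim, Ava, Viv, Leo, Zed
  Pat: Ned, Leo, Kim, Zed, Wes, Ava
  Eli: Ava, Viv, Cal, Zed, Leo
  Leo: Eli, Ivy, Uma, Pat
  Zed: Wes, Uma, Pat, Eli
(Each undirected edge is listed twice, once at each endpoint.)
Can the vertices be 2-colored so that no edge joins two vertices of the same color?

No

The cycle Uma-Wes-Zed-Uma has length 3, which is odd, so the graph is not bipartite.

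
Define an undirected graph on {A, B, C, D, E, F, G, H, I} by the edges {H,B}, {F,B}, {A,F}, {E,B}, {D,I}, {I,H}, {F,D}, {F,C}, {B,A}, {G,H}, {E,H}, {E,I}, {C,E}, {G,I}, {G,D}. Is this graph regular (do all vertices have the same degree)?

No

Degrees: A:2, B:4, C:2, D:3, E:4, F:4, G:3, H:4, I:4
Vertex A has degree 2 while B has degree 4, so the graph is not regular.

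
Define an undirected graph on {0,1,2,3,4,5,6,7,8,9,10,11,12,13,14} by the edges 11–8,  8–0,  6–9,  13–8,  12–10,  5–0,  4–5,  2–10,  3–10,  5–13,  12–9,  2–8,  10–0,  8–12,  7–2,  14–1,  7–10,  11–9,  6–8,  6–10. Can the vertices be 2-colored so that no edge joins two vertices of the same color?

2-7-10-2 is an odd cycle (length 3), and a bipartite graph can contain only even cycles.

No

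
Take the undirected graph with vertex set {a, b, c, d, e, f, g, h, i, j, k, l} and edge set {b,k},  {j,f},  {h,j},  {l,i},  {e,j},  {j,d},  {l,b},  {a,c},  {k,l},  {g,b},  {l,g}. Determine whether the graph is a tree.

|V| = 12, |E| = 11.
It splits into 3 components, so it cannot be a tree.

No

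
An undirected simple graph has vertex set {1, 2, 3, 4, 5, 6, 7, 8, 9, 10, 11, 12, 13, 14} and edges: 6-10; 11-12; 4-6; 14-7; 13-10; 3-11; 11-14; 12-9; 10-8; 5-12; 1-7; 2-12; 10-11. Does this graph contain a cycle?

|V| = 14, |E| = 13, number of components = 1.
Since 13 = 14 - 1, the graph is a forest and contains no cycle.

No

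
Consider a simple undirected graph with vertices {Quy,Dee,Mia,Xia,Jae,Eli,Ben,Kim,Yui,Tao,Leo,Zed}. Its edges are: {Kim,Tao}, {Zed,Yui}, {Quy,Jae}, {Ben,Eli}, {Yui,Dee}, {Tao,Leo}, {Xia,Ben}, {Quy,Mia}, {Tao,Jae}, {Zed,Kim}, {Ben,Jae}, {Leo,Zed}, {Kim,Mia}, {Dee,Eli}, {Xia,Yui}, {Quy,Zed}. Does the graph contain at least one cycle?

Yes

The graph has 12 vertices, 16 edges, and 1 connected component.
One cycle is Zed-Leo-Tao-Kim-Zed.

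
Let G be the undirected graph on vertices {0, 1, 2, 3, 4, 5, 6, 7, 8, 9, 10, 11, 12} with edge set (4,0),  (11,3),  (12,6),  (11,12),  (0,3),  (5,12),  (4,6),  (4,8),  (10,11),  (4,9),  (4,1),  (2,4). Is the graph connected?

No

Component: {7}
Component: {0, 1, 2, 3, 4, 5, 6, 8, 9, 10, 11, 12}
There are 2 separate components, so the graph is not connected.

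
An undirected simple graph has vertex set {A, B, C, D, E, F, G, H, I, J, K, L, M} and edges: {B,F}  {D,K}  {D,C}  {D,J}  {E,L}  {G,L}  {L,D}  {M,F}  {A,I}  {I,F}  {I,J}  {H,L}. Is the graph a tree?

Yes

|V| = 13, |E| = 12.
Connected and |E| = |V| - 1, which characterizes a tree.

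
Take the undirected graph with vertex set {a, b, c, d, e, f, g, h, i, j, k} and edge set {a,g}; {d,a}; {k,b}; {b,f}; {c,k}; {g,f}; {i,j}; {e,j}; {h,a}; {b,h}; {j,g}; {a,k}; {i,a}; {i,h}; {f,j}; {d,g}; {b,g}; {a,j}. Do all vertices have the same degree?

Degrees: a:6, b:4, c:1, d:2, e:1, f:3, g:5, h:3, i:3, j:5, k:3
Vertex c has degree 1 while a has degree 6, so the graph is not regular.

No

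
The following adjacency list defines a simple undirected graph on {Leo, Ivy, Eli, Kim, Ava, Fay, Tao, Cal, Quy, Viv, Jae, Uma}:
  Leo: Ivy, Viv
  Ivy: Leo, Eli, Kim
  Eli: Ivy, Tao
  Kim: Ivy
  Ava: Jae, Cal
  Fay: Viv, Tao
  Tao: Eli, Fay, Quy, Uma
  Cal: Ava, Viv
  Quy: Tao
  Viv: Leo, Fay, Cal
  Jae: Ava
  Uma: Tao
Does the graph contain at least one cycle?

Yes

|V| = 12, |E| = 12, number of components = 1.
One cycle is Leo-Ivy-Eli-Tao-Fay-Viv-Leo.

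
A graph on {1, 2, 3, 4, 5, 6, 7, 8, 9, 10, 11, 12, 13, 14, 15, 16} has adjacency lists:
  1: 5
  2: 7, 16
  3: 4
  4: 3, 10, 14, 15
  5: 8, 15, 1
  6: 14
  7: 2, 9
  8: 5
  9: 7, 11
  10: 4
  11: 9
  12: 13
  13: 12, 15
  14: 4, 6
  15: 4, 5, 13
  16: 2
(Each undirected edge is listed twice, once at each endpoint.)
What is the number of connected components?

Component: {2, 7, 9, 11, 16}
Component: {1, 3, 4, 5, 6, 8, 10, 12, 13, 14, 15}

2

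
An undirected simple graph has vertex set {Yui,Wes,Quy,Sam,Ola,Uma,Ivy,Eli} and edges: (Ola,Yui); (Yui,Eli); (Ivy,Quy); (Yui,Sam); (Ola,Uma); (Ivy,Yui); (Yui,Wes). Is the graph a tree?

|V| = 8, |E| = 7.
It is connected with exactly 7 edges, hence acyclic — it is a tree.

Yes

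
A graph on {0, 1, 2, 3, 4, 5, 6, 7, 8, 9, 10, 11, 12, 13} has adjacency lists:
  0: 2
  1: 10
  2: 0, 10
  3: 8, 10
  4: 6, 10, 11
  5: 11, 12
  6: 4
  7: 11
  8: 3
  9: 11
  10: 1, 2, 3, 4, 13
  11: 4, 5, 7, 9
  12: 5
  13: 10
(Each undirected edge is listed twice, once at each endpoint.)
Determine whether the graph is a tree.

Yes

The graph has 14 vertices and 13 edges.
It is connected with exactly 13 edges, hence acyclic — it is a tree.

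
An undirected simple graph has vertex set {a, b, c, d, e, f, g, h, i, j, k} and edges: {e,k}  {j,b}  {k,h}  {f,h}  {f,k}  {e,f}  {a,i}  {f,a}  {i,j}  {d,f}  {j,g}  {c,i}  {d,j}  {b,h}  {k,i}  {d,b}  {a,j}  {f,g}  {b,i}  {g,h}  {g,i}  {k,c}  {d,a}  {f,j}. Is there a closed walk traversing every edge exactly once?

Degrees: a:4, b:4, c:2, d:4, e:2, f:7, g:4, h:4, i:6, j:6, k:5
f, k have odd degree; an Eulerian circuit needs every degree to be even, so none exists.

No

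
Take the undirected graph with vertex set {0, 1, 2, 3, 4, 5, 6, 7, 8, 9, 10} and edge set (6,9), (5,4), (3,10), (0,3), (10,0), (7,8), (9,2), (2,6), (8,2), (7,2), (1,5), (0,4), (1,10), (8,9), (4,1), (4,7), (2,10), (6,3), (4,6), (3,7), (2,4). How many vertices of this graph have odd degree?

4

Degrees: 0:3, 1:3, 2:6, 3:4, 4:6, 5:2, 6:4, 7:4, 8:3, 9:3, 10:4
Odd-degree vertices: 0, 1, 8, 9.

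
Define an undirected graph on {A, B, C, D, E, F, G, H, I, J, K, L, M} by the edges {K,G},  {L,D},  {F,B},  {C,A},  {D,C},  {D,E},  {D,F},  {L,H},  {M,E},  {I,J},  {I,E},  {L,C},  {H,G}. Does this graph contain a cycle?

Yes

|V| = 13, |E| = 13, number of components = 1.
One cycle is C-D-L-C.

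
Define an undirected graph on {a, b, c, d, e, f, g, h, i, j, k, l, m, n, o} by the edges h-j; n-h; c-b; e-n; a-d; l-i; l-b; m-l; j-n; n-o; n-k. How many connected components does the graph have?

Component: {f}
Component: {g}
Component: {a, d}
Component: {b, c, i, l, m}
Component: {e, h, j, k, n, o}

5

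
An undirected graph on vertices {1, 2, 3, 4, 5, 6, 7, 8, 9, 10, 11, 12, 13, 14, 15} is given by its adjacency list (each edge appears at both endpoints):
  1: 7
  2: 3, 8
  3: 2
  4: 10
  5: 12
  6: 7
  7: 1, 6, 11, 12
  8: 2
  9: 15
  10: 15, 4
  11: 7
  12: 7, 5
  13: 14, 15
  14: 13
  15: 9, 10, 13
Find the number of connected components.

3

Component: {2, 3, 8}
Component: {1, 5, 6, 7, 11, 12}
Component: {4, 9, 10, 13, 14, 15}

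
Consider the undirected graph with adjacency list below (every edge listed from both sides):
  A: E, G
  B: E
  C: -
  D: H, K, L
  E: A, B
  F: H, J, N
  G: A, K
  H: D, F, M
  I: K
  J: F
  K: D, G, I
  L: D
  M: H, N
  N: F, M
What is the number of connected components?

Component: {C}
Component: {A, B, D, E, F, G, H, I, J, K, L, M, N}

2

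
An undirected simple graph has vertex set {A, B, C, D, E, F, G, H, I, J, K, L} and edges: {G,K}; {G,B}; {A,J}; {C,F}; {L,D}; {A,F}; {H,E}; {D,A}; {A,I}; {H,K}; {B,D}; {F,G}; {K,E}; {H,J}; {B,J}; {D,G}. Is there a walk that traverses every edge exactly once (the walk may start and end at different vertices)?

Degrees: A:4, B:3, C:1, D:4, E:2, F:3, G:4, H:3, I:1, J:3, K:3, L:1
Odd-degree vertices: B, C, F, H, I, J, K, L (8 total).
With 8 odd-degree vertices (more than two), no single trail can use every edge.

No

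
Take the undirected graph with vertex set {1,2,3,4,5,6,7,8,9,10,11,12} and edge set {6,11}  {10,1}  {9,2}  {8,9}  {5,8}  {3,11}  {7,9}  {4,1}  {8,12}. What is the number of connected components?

3

Component: {1, 4, 10}
Component: {3, 6, 11}
Component: {2, 5, 7, 8, 9, 12}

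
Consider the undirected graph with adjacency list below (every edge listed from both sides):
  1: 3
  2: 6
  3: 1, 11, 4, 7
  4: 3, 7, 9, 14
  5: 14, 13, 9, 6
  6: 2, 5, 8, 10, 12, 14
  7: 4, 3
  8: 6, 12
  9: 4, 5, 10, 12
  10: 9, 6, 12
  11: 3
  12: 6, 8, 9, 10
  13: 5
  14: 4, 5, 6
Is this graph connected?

Yes

A breadth-first search from 1 visits 1, 3, 4, 11, 7, 14, 9, 6, 5, 12, 10, 2, 8, 13 — all 14 vertices — so the graph is connected.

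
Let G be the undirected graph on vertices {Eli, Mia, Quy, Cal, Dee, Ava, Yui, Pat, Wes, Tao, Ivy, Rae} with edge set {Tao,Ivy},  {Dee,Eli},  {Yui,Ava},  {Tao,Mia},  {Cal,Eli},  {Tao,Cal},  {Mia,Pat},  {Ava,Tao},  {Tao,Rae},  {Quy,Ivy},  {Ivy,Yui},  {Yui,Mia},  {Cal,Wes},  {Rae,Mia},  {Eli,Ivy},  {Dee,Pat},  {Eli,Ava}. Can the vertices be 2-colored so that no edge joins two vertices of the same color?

No

The cycle Mia-Tao-Rae-Mia has length 3, which is odd, so the graph is not bipartite.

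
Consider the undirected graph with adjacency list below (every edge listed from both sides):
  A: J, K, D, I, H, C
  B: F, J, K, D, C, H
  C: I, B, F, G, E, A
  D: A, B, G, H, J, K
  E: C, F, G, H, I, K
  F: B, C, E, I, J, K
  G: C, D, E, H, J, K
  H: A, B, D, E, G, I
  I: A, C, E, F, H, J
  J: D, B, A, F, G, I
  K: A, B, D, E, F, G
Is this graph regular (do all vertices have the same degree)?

Yes

Degrees: A:6, B:6, C:6, D:6, E:6, F:6, G:6, H:6, I:6, J:6, K:6
Every vertex has degree 6, so the graph is 6-regular.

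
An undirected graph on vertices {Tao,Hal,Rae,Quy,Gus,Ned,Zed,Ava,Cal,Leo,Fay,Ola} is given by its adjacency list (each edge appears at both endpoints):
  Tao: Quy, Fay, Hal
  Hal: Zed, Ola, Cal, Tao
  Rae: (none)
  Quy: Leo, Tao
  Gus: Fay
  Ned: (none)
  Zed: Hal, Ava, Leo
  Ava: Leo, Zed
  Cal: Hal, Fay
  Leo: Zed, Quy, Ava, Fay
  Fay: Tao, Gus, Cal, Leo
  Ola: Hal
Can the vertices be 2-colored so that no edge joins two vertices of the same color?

No

Zed-Ava-Leo-Zed is an odd cycle (length 3), and a bipartite graph can contain only even cycles.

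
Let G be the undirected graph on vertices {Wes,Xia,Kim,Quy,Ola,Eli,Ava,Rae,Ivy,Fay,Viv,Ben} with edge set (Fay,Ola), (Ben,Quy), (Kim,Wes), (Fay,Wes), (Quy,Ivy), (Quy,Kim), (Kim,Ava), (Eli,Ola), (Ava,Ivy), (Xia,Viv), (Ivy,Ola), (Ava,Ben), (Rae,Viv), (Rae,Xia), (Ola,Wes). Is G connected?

Component: {Xia, Rae, Viv}
Component: {Wes, Kim, Quy, Ola, Eli, Ava, Ivy, Fay, Ben}
There are 2 separate components, so the graph is not connected.

No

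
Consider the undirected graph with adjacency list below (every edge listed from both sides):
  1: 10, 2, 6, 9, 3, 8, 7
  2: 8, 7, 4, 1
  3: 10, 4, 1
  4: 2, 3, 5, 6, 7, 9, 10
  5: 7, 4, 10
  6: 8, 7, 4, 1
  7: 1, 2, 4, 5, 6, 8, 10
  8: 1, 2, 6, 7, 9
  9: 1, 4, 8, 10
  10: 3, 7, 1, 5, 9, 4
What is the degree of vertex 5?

Neighbors of 5: 4, 7, 10.

3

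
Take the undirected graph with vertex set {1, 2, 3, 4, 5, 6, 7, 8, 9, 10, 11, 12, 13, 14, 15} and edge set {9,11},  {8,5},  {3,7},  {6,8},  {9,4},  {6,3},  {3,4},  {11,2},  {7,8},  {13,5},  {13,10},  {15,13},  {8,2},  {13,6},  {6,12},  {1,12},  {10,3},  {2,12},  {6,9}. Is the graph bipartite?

2-11-9-4-3-7-8-2 is an odd cycle (length 7), and a bipartite graph can contain only even cycles.

No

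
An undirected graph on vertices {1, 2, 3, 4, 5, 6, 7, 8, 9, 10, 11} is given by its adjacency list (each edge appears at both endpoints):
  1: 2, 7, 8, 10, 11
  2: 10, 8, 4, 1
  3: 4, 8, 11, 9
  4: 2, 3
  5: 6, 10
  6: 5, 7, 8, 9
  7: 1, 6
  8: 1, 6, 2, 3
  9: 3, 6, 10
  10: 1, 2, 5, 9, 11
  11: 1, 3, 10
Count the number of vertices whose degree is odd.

4

Degrees: 1:5, 2:4, 3:4, 4:2, 5:2, 6:4, 7:2, 8:4, 9:3, 10:5, 11:3
Odd-degree vertices: 1, 9, 10, 11.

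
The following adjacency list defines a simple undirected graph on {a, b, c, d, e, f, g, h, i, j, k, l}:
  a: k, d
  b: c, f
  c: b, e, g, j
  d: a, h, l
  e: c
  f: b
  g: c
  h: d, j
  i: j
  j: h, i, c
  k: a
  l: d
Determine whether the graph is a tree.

Yes

|V| = 12, |E| = 11.
Connected and |E| = |V| - 1, which characterizes a tree.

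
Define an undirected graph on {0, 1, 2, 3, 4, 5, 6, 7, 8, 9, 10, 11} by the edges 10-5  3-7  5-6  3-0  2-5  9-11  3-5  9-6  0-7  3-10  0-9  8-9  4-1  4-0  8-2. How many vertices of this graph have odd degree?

Degrees: 0:4, 1:1, 2:2, 3:4, 4:2, 5:4, 6:2, 7:2, 8:2, 9:4, 10:2, 11:1
Odd-degree vertices: 1, 11.

2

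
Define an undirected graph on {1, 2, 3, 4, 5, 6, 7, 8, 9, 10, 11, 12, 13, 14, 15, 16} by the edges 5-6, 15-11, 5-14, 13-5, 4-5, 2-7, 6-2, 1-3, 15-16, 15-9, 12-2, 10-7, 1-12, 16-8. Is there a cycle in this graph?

|V| = 16, |E| = 14, number of components = 2.
Since 14 = 16 - 2, the graph is a forest and contains no cycle.

No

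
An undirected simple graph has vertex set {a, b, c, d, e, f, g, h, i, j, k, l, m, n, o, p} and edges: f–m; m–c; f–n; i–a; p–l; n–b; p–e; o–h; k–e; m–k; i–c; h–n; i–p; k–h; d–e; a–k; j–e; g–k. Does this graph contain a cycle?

Yes

The graph has 16 vertices, 18 edges, and 1 connected component.
One cycle is a-k-e-p-i-a.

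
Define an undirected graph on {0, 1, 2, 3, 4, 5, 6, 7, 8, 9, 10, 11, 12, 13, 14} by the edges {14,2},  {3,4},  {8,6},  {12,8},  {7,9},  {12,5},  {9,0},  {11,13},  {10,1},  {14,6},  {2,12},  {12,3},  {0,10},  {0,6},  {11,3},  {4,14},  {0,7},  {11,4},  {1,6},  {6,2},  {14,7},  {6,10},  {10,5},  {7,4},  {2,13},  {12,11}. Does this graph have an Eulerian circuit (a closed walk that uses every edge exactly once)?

No

Degrees: 0:4, 1:2, 2:4, 3:3, 4:4, 5:2, 6:6, 7:4, 8:2, 9:2, 10:4, 11:4, 12:5, 13:2, 14:4
Vertices with odd degree: 3, 12. An Eulerian circuit requires all degrees even.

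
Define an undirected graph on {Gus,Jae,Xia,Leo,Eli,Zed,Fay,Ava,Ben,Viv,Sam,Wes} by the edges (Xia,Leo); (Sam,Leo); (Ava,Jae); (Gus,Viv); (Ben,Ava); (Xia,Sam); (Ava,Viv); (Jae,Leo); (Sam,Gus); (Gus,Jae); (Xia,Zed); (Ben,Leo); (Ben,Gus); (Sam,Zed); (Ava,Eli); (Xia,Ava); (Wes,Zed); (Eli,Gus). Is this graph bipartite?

The cycle Sam-Xia-Zed-Sam has length 3, which is odd, so the graph is not bipartite.

No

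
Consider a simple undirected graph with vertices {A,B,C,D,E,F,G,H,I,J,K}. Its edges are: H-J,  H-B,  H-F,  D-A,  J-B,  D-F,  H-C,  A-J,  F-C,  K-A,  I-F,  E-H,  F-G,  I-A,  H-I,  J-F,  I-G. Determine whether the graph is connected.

Starting from A and exploring outward reaches every vertex (A, I, K, D, J, F, G, H, B, C, E); the graph is connected.

Yes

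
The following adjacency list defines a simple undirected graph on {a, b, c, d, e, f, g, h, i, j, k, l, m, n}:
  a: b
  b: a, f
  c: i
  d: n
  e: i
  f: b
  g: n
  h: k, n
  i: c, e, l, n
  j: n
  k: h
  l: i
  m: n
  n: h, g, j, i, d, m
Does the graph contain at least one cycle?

No

|V| = 14, |E| = 12, number of components = 2.
A forest on 14 vertices with 2 components has exactly 12 edges, which matches — so no cycle.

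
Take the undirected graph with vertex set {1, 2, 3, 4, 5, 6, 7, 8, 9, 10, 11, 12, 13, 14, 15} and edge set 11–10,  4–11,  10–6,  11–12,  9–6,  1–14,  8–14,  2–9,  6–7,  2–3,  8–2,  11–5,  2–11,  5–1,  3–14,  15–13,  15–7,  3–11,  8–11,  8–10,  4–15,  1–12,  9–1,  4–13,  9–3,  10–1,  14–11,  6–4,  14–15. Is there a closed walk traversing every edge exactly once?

Degrees: 1:5, 2:4, 3:4, 4:4, 5:2, 6:4, 7:2, 8:4, 9:4, 10:4, 11:8, 12:2, 13:2, 14:5, 15:4
Vertices with odd degree: 1, 14. An Eulerian circuit requires all degrees even.

No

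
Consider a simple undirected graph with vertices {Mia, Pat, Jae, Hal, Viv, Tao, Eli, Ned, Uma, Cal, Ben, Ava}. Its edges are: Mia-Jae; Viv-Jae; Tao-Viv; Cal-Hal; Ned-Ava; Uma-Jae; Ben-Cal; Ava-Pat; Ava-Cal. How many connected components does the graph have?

3

Component: {Eli}
Component: {Mia, Jae, Viv, Tao, Uma}
Component: {Pat, Hal, Ned, Cal, Ben, Ava}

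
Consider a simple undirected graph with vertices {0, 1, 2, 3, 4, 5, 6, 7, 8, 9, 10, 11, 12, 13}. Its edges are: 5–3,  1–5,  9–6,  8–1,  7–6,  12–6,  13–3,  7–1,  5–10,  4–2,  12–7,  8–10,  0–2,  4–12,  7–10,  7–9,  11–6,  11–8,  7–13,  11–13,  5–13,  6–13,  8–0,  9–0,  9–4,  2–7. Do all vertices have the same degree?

No

Degrees: 0:3, 1:3, 2:3, 3:2, 4:3, 5:4, 6:5, 7:7, 8:4, 9:4, 10:3, 11:3, 12:3, 13:5
Vertex 3 has degree 2 while 7 has degree 7, so the graph is not regular.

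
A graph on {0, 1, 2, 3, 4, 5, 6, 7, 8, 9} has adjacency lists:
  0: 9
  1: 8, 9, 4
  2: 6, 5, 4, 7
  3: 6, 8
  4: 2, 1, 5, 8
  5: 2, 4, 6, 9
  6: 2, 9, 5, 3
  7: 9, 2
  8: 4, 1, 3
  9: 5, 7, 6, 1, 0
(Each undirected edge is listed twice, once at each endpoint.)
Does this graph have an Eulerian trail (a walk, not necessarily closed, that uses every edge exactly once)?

Degrees: 0:1, 1:3, 2:4, 3:2, 4:4, 5:4, 6:4, 7:2, 8:3, 9:5
Odd-degree vertices: 0, 1, 8, 9 (4 total).
An Eulerian trail requires 0 or 2 odd-degree vertices; here there are 4.

No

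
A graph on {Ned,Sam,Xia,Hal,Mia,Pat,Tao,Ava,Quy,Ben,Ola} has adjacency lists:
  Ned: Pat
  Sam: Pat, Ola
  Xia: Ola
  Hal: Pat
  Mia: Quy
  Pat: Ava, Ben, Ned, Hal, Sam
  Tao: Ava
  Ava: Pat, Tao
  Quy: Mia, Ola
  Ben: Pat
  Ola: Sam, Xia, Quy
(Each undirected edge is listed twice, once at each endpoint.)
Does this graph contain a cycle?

|V| = 11, |E| = 10, number of components = 1.
Since 10 = 11 - 1, the graph is a forest and contains no cycle.

No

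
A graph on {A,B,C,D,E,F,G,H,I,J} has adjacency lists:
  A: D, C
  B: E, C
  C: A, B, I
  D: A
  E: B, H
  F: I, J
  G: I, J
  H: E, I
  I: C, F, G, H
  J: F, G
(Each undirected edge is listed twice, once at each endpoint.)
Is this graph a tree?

No

The graph has 10 vertices and 11 edges.
Connected but with 11 > 9 edges, so it has a cycle and is not a tree.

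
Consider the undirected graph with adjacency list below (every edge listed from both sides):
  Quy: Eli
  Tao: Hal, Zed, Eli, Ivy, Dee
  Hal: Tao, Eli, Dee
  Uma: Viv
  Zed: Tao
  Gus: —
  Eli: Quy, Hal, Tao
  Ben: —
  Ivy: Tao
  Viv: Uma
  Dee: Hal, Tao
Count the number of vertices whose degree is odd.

Degrees: Quy:1, Tao:5, Hal:3, Uma:1, Zed:1, Gus:0, Eli:3, Ben:0, Ivy:1, Viv:1, Dee:2
Odd-degree vertices: Quy, Tao, Hal, Uma, Zed, Eli, Ivy, Viv.

8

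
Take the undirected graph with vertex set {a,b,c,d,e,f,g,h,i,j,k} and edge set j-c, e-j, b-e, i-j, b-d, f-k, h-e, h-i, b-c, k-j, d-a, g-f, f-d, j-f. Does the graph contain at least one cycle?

Yes

|V| = 11, |E| = 14, number of components = 1.
Since 14 > 11 - 1, a cycle must exist; for instance j-k-f-j.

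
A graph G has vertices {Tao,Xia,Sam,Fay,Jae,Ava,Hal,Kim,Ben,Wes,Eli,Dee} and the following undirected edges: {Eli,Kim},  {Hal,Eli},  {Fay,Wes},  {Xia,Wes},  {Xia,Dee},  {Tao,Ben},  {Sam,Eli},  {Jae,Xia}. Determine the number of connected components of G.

Component: {Ava}
Component: {Tao, Ben}
Component: {Sam, Hal, Kim, Eli}
Component: {Xia, Fay, Jae, Wes, Dee}

4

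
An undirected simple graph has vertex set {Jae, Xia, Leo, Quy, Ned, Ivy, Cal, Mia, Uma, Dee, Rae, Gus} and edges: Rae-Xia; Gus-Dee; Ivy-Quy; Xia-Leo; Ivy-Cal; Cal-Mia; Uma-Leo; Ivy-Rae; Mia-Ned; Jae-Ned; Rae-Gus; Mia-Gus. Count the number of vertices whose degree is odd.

8

Degrees: Jae:1, Xia:2, Leo:2, Quy:1, Ned:2, Ivy:3, Cal:2, Mia:3, Uma:1, Dee:1, Rae:3, Gus:3
Odd-degree vertices: Jae, Quy, Ivy, Mia, Uma, Dee, Rae, Gus.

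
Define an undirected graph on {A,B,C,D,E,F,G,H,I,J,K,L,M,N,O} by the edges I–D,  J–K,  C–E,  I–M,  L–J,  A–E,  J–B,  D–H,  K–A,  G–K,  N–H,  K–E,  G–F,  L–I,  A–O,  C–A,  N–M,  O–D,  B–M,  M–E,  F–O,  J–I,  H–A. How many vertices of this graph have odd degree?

4

Degrees: A:5, B:2, C:2, D:3, E:4, F:2, G:2, H:3, I:4, J:4, K:4, L:2, M:4, N:2, O:3
Odd-degree vertices: A, D, H, O.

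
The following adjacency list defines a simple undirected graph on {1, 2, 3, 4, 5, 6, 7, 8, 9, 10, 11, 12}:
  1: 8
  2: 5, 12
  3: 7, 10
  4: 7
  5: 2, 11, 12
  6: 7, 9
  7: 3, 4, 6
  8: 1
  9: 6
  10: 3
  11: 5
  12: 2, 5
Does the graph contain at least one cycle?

|V| = 12, |E| = 10, number of components = 3.
Since 10 > 12 - 3, a cycle must exist; for instance 2-12-5-2.

Yes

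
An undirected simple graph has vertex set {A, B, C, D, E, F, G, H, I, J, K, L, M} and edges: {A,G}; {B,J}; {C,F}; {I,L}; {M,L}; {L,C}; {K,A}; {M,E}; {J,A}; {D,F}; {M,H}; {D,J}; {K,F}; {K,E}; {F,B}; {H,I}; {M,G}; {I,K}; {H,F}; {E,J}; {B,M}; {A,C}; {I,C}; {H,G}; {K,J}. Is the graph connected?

A breadth-first search from A visits A, K, J, C, G, F, E, I, B, D, L, H, M — all 13 vertices — so the graph is connected.

Yes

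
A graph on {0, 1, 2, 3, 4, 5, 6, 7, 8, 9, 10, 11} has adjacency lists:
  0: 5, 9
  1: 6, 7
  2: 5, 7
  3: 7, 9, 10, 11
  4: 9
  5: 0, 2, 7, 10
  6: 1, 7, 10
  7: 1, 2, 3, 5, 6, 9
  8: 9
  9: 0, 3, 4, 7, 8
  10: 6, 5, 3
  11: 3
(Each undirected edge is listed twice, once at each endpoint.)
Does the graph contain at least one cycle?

Yes

The graph has 12 vertices, 17 edges, and 1 connected component.
One cycle is 7-3-10-6-7.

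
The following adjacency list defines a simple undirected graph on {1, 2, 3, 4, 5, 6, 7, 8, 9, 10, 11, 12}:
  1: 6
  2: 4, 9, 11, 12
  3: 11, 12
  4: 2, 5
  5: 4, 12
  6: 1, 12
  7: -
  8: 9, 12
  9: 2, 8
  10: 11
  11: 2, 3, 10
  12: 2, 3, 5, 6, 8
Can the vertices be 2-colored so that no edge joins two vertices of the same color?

Partition the vertices as {2, 3, 5, 6, 7, 8, 10} vs {1, 4, 9, 11, 12}. Each listed edge has one endpoint in each part, so the graph is bipartite.

Yes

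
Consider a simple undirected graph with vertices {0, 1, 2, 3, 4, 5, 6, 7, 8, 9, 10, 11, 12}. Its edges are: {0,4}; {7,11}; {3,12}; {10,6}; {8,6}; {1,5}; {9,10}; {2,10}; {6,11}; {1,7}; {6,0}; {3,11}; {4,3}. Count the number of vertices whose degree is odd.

8

Degrees: 0:2, 1:2, 2:1, 3:3, 4:2, 5:1, 6:4, 7:2, 8:1, 9:1, 10:3, 11:3, 12:1
Odd-degree vertices: 2, 3, 5, 8, 9, 10, 11, 12.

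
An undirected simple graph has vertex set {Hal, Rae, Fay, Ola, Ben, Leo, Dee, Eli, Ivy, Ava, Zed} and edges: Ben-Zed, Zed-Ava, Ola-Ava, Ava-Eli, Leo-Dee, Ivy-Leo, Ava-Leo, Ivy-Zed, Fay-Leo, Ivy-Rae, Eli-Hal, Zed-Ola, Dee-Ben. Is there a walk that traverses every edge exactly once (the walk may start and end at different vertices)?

Degrees: Hal:1, Rae:1, Fay:1, Ola:2, Ben:2, Leo:4, Dee:2, Eli:2, Ivy:3, Ava:4, Zed:4
Odd-degree vertices: Hal, Rae, Fay, Ivy (4 total).
With 4 odd-degree vertices (more than two), no single trail can use every edge.

No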